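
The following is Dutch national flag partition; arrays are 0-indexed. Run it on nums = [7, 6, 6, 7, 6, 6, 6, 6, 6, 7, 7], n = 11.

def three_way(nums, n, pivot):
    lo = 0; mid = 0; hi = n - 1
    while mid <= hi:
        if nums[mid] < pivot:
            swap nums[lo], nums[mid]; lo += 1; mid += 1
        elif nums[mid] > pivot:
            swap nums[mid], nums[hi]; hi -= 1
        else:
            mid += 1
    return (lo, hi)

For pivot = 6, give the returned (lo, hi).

pivot = 6; lo=0, mid=0, hi=10
nums[mid]=7>6: swap nums[0],nums[10]; hi=9 → [7, 6, 6, 7, 6, 6, 6, 6, 6, 7, 7]
nums[mid]=7>6: swap nums[0],nums[9]; hi=8 → [7, 6, 6, 7, 6, 6, 6, 6, 6, 7, 7]
nums[mid]=7>6: swap nums[0],nums[8]; hi=7 → [6, 6, 6, 7, 6, 6, 6, 6, 7, 7, 7]
nums[mid]=6=6: mid=1
nums[mid]=6=6: mid=2
nums[mid]=6=6: mid=3
nums[mid]=7>6: swap nums[3],nums[7]; hi=6 → [6, 6, 6, 6, 6, 6, 6, 7, 7, 7, 7]
nums[mid]=6=6: mid=4
nums[mid]=6=6: mid=5
nums[mid]=6=6: mid=6
nums[mid]=6=6: mid=7
end: lo=0, hi=6; nums = [6, 6, 6, 6, 6, 6, 6, 7, 7, 7, 7]

(0, 6)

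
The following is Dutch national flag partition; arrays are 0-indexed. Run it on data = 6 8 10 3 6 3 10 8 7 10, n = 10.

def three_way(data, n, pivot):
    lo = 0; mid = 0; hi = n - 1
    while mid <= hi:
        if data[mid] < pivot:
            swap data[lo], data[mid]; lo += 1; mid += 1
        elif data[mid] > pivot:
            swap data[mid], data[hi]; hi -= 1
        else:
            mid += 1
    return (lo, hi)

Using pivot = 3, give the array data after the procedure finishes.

pivot = 3; lo=0, mid=0, hi=9
data[mid]=6>3: swap data[0],data[9]; hi=8 → 10 8 10 3 6 3 10 8 7 6
data[mid]=10>3: swap data[0],data[8]; hi=7 → 7 8 10 3 6 3 10 8 10 6
data[mid]=7>3: swap data[0],data[7]; hi=6 → 8 8 10 3 6 3 10 7 10 6
data[mid]=8>3: swap data[0],data[6]; hi=5 → 10 8 10 3 6 3 8 7 10 6
data[mid]=10>3: swap data[0],data[5]; hi=4 → 3 8 10 3 6 10 8 7 10 6
data[mid]=3=3: mid=1
data[mid]=8>3: swap data[1],data[4]; hi=3 → 3 6 10 3 8 10 8 7 10 6
data[mid]=6>3: swap data[1],data[3]; hi=2 → 3 3 10 6 8 10 8 7 10 6
data[mid]=3=3: mid=2
data[mid]=10>3: swap data[2],data[2]; hi=1 → 3 3 10 6 8 10 8 7 10 6
end: lo=0, hi=1; data = 3 3 10 6 8 10 8 7 10 6

3 3 10 6 8 10 8 7 10 6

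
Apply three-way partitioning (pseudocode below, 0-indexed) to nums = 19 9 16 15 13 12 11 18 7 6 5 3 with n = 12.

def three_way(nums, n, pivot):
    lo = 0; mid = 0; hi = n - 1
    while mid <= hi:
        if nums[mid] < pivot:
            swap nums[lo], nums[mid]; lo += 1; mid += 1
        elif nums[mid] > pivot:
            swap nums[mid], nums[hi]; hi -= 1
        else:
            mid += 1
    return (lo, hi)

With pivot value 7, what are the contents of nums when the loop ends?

3 5 6 7 12 11 18 13 15 16 9 19

pivot = 7; lo=0, mid=0, hi=11
nums[mid]=19>7: swap nums[0],nums[11]; hi=10 → 3 9 16 15 13 12 11 18 7 6 5 19
nums[mid]=3<7: swap nums[0],nums[0]; lo=1,mid=1 → 3 9 16 15 13 12 11 18 7 6 5 19
nums[mid]=9>7: swap nums[1],nums[10]; hi=9 → 3 5 16 15 13 12 11 18 7 6 9 19
nums[mid]=5<7: swap nums[1],nums[1]; lo=2,mid=2 → 3 5 16 15 13 12 11 18 7 6 9 19
nums[mid]=16>7: swap nums[2],nums[9]; hi=8 → 3 5 6 15 13 12 11 18 7 16 9 19
nums[mid]=6<7: swap nums[2],nums[2]; lo=3,mid=3 → 3 5 6 15 13 12 11 18 7 16 9 19
nums[mid]=15>7: swap nums[3],nums[8]; hi=7 → 3 5 6 7 13 12 11 18 15 16 9 19
nums[mid]=7=7: mid=4
nums[mid]=13>7: swap nums[4],nums[7]; hi=6 → 3 5 6 7 18 12 11 13 15 16 9 19
nums[mid]=18>7: swap nums[4],nums[6]; hi=5 → 3 5 6 7 11 12 18 13 15 16 9 19
nums[mid]=11>7: swap nums[4],nums[5]; hi=4 → 3 5 6 7 12 11 18 13 15 16 9 19
nums[mid]=12>7: swap nums[4],nums[4]; hi=3 → 3 5 6 7 12 11 18 13 15 16 9 19
end: lo=3, hi=3; nums = 3 5 6 7 12 11 18 13 15 16 9 19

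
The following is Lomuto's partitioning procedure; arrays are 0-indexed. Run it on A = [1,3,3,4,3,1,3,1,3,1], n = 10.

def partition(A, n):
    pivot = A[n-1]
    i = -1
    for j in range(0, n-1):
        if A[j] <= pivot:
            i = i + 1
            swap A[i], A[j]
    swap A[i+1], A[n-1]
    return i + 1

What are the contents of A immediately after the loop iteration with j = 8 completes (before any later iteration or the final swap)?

pivot = A[9] = 1; i = -1
j=0: A[0]=1 ≤ 1 → i=0, swap A[0],A[0] (no change) → [1,3,3,4,3,1,3,1,3,1]
j=1: A[1]=3 > 1 → no swap
j=2: A[2]=3 > 1 → no swap
j=3: A[3]=4 > 1 → no swap
j=4: A[4]=3 > 1 → no swap
j=5: A[5]=1 ≤ 1 → i=1, swap A[1],A[5] → [1,1,3,4,3,3,3,1,3,1]
j=6: A[6]=3 > 1 → no swap
j=7: A[7]=1 ≤ 1 → i=2, swap A[2],A[7] → [1,1,1,4,3,3,3,3,3,1]
j=8: A[8]=3 > 1 → no swap
(after j=8) A = [1,1,1,4,3,3,3,3,3,1]

[1,1,1,4,3,3,3,3,3,1]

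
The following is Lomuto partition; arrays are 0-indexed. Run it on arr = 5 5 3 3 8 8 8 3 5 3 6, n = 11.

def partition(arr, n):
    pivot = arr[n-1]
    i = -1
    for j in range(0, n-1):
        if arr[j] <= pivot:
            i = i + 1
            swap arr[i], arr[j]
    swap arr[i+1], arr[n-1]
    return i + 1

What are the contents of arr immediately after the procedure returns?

5 5 3 3 3 5 3 6 8 8 8

pivot=6, i=-1
j=0: 5≤6, i=0, swap(0,0) ⇒ 5 5 3 3 8 8 8 3 5 3 6
j=1: 5≤6, i=1, swap(1,1) ⇒ 5 5 3 3 8 8 8 3 5 3 6
j=2: 3≤6, i=2, swap(2,2) ⇒ 5 5 3 3 8 8 8 3 5 3 6
j=3: 3≤6, i=3, swap(3,3) ⇒ 5 5 3 3 8 8 8 3 5 3 6
j=4: 8>6, skip
j=5: 8>6, skip
j=6: 8>6, skip
j=7: 3≤6, i=4, swap(4,7) ⇒ 5 5 3 3 3 8 8 8 5 3 6
j=8: 5≤6, i=5, swap(5,8) ⇒ 5 5 3 3 3 5 8 8 8 3 6
j=9: 3≤6, i=6, swap(6,9) ⇒ 5 5 3 3 3 5 3 8 8 8 6
swap(7,10) ⇒ 5 5 3 3 3 5 3 6 8 8 8; return 7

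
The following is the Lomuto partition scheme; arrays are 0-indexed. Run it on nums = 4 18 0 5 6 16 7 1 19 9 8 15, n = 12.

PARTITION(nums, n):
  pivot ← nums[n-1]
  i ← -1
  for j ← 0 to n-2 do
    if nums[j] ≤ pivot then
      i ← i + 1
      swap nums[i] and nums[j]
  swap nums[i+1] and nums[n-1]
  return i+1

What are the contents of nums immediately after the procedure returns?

4 0 5 6 7 1 9 8 15 18 16 19

pivot=15, i=-1
j=0: 4≤15, i=0, swap(0,0) ⇒ 4 18 0 5 6 16 7 1 19 9 8 15
j=1: 18>15, skip
j=2: 0≤15, i=1, swap(1,2) ⇒ 4 0 18 5 6 16 7 1 19 9 8 15
j=3: 5≤15, i=2, swap(2,3) ⇒ 4 0 5 18 6 16 7 1 19 9 8 15
j=4: 6≤15, i=3, swap(3,4) ⇒ 4 0 5 6 18 16 7 1 19 9 8 15
j=5: 16>15, skip
j=6: 7≤15, i=4, swap(4,6) ⇒ 4 0 5 6 7 16 18 1 19 9 8 15
j=7: 1≤15, i=5, swap(5,7) ⇒ 4 0 5 6 7 1 18 16 19 9 8 15
j=8: 19>15, skip
j=9: 9≤15, i=6, swap(6,9) ⇒ 4 0 5 6 7 1 9 16 19 18 8 15
j=10: 8≤15, i=7, swap(7,10) ⇒ 4 0 5 6 7 1 9 8 19 18 16 15
swap(8,11) ⇒ 4 0 5 6 7 1 9 8 15 18 16 19; return 8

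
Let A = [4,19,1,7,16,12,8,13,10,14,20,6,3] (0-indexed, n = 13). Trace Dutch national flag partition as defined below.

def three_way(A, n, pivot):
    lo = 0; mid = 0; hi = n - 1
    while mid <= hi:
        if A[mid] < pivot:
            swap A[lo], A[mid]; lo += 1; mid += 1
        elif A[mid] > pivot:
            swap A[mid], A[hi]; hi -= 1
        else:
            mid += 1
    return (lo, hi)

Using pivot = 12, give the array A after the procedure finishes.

lo=0 mid=0 hi=12
4<12: swap(0,0), lo=1 mid=1 ⇒ [4,19,1,7,16,12,8,13,10,14,20,6,3]
19>12: swap(1,12), hi=11 ⇒ [4,3,1,7,16,12,8,13,10,14,20,6,19]
3<12: swap(1,1), lo=2 mid=2 ⇒ [4,3,1,7,16,12,8,13,10,14,20,6,19]
1<12: swap(2,2), lo=3 mid=3 ⇒ [4,3,1,7,16,12,8,13,10,14,20,6,19]
7<12: swap(3,3), lo=4 mid=4 ⇒ [4,3,1,7,16,12,8,13,10,14,20,6,19]
16>12: swap(4,11), hi=10 ⇒ [4,3,1,7,6,12,8,13,10,14,20,16,19]
6<12: swap(4,4), lo=5 mid=5 ⇒ [4,3,1,7,6,12,8,13,10,14,20,16,19]
12=12: mid=6
8<12: swap(5,6), lo=6 mid=7 ⇒ [4,3,1,7,6,8,12,13,10,14,20,16,19]
13>12: swap(7,10), hi=9 ⇒ [4,3,1,7,6,8,12,20,10,14,13,16,19]
20>12: swap(7,9), hi=8 ⇒ [4,3,1,7,6,8,12,14,10,20,13,16,19]
14>12: swap(7,8), hi=7 ⇒ [4,3,1,7,6,8,12,10,14,20,13,16,19]
10<12: swap(6,7), lo=7 mid=8 ⇒ [4,3,1,7,6,8,10,12,14,20,13,16,19]
done. lo=7 hi=7; A=[4,3,1,7,6,8,10,12,14,20,13,16,19]

[4,3,1,7,6,8,10,12,14,20,13,16,19]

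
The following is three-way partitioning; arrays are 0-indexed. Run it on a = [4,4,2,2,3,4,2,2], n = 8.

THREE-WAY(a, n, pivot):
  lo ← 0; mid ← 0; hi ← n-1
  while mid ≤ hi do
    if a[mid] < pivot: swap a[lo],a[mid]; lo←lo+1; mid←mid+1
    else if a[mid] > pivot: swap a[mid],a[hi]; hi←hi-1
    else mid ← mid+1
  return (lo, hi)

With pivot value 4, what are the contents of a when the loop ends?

[2,2,3,2,2,4,4,4]

pivot = 4; lo=0, mid=0, hi=7
a[mid]=4=4: mid=1
a[mid]=4=4: mid=2
a[mid]=2<4: swap a[0],a[2]; lo=1,mid=3 → [2,4,4,2,3,4,2,2]
a[mid]=2<4: swap a[1],a[3]; lo=2,mid=4 → [2,2,4,4,3,4,2,2]
a[mid]=3<4: swap a[2],a[4]; lo=3,mid=5 → [2,2,3,4,4,4,2,2]
a[mid]=4=4: mid=6
a[mid]=2<4: swap a[3],a[6]; lo=4,mid=7 → [2,2,3,2,4,4,4,2]
a[mid]=2<4: swap a[4],a[7]; lo=5,mid=8 → [2,2,3,2,2,4,4,4]
end: lo=5, hi=7; a = [2,2,3,2,2,4,4,4]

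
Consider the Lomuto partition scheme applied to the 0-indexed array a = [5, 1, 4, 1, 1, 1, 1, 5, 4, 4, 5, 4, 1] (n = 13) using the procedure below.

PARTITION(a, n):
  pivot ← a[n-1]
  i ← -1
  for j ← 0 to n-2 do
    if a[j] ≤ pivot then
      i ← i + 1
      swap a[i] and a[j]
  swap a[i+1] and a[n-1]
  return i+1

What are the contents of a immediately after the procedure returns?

pivot = a[12] = 1; i = -1
j=0: a[0]=5 > 1 → no swap
j=1: a[1]=1 ≤ 1 → i=0, swap a[0],a[1] → [1, 5, 4, 1, 1, 1, 1, 5, 4, 4, 5, 4, 1]
j=2: a[2]=4 > 1 → no swap
j=3: a[3]=1 ≤ 1 → i=1, swap a[1],a[3] → [1, 1, 4, 5, 1, 1, 1, 5, 4, 4, 5, 4, 1]
j=4: a[4]=1 ≤ 1 → i=2, swap a[2],a[4] → [1, 1, 1, 5, 4, 1, 1, 5, 4, 4, 5, 4, 1]
j=5: a[5]=1 ≤ 1 → i=3, swap a[3],a[5] → [1, 1, 1, 1, 4, 5, 1, 5, 4, 4, 5, 4, 1]
j=6: a[6]=1 ≤ 1 → i=4, swap a[4],a[6] → [1, 1, 1, 1, 1, 5, 4, 5, 4, 4, 5, 4, 1]
j=7: a[7]=5 > 1 → no swap
j=8: a[8]=4 > 1 → no swap
j=9: a[9]=4 > 1 → no swap
j=10: a[10]=5 > 1 → no swap
j=11: a[11]=4 > 1 → no swap
final swap a[5],a[12] → [1, 1, 1, 1, 1, 1, 4, 5, 4, 4, 5, 4, 5]; return 5

[1, 1, 1, 1, 1, 1, 4, 5, 4, 4, 5, 4, 5]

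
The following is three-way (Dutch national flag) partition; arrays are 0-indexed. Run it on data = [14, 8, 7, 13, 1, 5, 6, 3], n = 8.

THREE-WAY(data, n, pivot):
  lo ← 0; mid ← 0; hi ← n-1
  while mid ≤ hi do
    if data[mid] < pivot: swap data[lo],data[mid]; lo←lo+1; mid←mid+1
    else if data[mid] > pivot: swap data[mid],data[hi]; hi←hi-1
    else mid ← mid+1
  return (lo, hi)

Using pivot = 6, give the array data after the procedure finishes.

lo=0 mid=0 hi=7
14>6: swap(0,7), hi=6 ⇒ [3, 8, 7, 13, 1, 5, 6, 14]
3<6: swap(0,0), lo=1 mid=1 ⇒ [3, 8, 7, 13, 1, 5, 6, 14]
8>6: swap(1,6), hi=5 ⇒ [3, 6, 7, 13, 1, 5, 8, 14]
6=6: mid=2
7>6: swap(2,5), hi=4 ⇒ [3, 6, 5, 13, 1, 7, 8, 14]
5<6: swap(1,2), lo=2 mid=3 ⇒ [3, 5, 6, 13, 1, 7, 8, 14]
13>6: swap(3,4), hi=3 ⇒ [3, 5, 6, 1, 13, 7, 8, 14]
1<6: swap(2,3), lo=3 mid=4 ⇒ [3, 5, 1, 6, 13, 7, 8, 14]
done. lo=3 hi=3; data=[3, 5, 1, 6, 13, 7, 8, 14]

[3, 5, 1, 6, 13, 7, 8, 14]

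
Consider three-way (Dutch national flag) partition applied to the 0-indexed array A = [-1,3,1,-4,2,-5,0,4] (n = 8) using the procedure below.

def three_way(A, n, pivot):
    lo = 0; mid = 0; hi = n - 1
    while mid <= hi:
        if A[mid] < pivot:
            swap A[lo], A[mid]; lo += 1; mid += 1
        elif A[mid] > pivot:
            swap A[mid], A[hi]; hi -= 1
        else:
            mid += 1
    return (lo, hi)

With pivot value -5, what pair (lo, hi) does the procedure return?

(0, 0)

lo=0 mid=0 hi=7
-1>-5: swap(0,7), hi=6 ⇒ [4,3,1,-4,2,-5,0,-1]
4>-5: swap(0,6), hi=5 ⇒ [0,3,1,-4,2,-5,4,-1]
0>-5: swap(0,5), hi=4 ⇒ [-5,3,1,-4,2,0,4,-1]
-5=-5: mid=1
3>-5: swap(1,4), hi=3 ⇒ [-5,2,1,-4,3,0,4,-1]
2>-5: swap(1,3), hi=2 ⇒ [-5,-4,1,2,3,0,4,-1]
-4>-5: swap(1,2), hi=1 ⇒ [-5,1,-4,2,3,0,4,-1]
1>-5: swap(1,1), hi=0 ⇒ [-5,1,-4,2,3,0,4,-1]
done. lo=0 hi=0; A=[-5,1,-4,2,3,0,4,-1]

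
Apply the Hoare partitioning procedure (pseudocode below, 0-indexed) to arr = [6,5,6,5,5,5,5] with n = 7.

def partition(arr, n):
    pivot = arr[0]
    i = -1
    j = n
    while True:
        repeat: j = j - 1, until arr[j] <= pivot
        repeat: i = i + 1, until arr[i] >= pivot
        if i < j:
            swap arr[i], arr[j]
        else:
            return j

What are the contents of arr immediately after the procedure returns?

[5,5,5,5,5,6,6]

pivot=6
j stops at 6 (5), i stops at 0 (6); swap ⇒ [5,5,6,5,5,5,6]
j stops at 5 (5), i stops at 2 (6); swap ⇒ [5,5,5,5,5,6,6]
j stops at 4, i stops at 5; i≥j ⇒ return 4. arr=[5,5,5,5,5,6,6]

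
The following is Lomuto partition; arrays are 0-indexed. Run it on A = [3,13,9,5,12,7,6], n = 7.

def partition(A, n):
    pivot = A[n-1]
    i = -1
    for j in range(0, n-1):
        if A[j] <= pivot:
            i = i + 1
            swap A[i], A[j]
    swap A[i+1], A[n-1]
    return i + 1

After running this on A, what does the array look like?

[3,5,6,13,12,7,9]

pivot = A[6] = 6; i = -1
j=0: A[0]=3 ≤ 6 → i=0, swap A[0],A[0] (no change) → [3,13,9,5,12,7,6]
j=1: A[1]=13 > 6 → no swap
j=2: A[2]=9 > 6 → no swap
j=3: A[3]=5 ≤ 6 → i=1, swap A[1],A[3] → [3,5,9,13,12,7,6]
j=4: A[4]=12 > 6 → no swap
j=5: A[5]=7 > 6 → no swap
final swap A[2],A[6] → [3,5,6,13,12,7,9]; return 2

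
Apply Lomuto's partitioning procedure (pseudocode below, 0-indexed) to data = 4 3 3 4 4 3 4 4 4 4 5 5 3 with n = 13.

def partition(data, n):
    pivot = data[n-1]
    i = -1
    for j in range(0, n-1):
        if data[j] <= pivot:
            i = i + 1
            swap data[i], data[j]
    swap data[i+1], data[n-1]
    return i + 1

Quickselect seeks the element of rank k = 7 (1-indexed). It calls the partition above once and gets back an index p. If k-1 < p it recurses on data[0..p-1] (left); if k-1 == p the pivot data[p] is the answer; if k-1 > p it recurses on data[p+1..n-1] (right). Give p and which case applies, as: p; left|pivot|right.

3; right

pivot = data[12] = 3; i = -1
j=0: data[0]=4 > 3 → no swap
j=1: data[1]=3 ≤ 3 → i=0, swap data[0],data[1] → 3 4 3 4 4 3 4 4 4 4 5 5 3
j=2: data[2]=3 ≤ 3 → i=1, swap data[1],data[2] → 3 3 4 4 4 3 4 4 4 4 5 5 3
j=3: data[3]=4 > 3 → no swap
j=4: data[4]=4 > 3 → no swap
j=5: data[5]=3 ≤ 3 → i=2, swap data[2],data[5] → 3 3 3 4 4 4 4 4 4 4 5 5 3
j=6: data[6]=4 > 3 → no swap
j=7: data[7]=4 > 3 → no swap
j=8: data[8]=4 > 3 → no swap
j=9: data[9]=4 > 3 → no swap
j=10: data[10]=5 > 3 → no swap
j=11: data[11]=5 > 3 → no swap
final swap data[3],data[12] → 3 3 3 3 4 4 4 4 4 4 5 5 4; return 3
p = 3; k-1 = 6 > 3 ⇒ right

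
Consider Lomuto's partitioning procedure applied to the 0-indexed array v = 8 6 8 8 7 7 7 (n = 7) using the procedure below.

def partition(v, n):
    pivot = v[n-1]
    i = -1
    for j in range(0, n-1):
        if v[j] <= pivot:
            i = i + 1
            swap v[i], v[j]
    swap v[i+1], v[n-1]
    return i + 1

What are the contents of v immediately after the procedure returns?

6 7 7 7 8 8 8

pivot=7, i=-1
j=0: 8>7, skip
j=1: 6≤7, i=0, swap(0,1) ⇒ 6 8 8 8 7 7 7
j=2: 8>7, skip
j=3: 8>7, skip
j=4: 7≤7, i=1, swap(1,4) ⇒ 6 7 8 8 8 7 7
j=5: 7≤7, i=2, swap(2,5) ⇒ 6 7 7 8 8 8 7
swap(3,6) ⇒ 6 7 7 7 8 8 8; return 3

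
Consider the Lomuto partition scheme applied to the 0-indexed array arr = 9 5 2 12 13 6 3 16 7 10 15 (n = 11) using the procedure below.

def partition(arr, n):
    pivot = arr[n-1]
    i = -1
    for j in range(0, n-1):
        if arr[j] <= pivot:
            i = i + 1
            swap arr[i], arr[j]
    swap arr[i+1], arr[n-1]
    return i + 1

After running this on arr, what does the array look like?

pivot = arr[10] = 15; i = -1
j=0: arr[0]=9 ≤ 15 → i=0, swap arr[0],arr[0] (no change) → 9 5 2 12 13 6 3 16 7 10 15
j=1: arr[1]=5 ≤ 15 → i=1, swap arr[1],arr[1] (no change) → 9 5 2 12 13 6 3 16 7 10 15
j=2: arr[2]=2 ≤ 15 → i=2, swap arr[2],arr[2] (no change) → 9 5 2 12 13 6 3 16 7 10 15
j=3: arr[3]=12 ≤ 15 → i=3, swap arr[3],arr[3] (no change) → 9 5 2 12 13 6 3 16 7 10 15
j=4: arr[4]=13 ≤ 15 → i=4, swap arr[4],arr[4] (no change) → 9 5 2 12 13 6 3 16 7 10 15
j=5: arr[5]=6 ≤ 15 → i=5, swap arr[5],arr[5] (no change) → 9 5 2 12 13 6 3 16 7 10 15
j=6: arr[6]=3 ≤ 15 → i=6, swap arr[6],arr[6] (no change) → 9 5 2 12 13 6 3 16 7 10 15
j=7: arr[7]=16 > 15 → no swap
j=8: arr[8]=7 ≤ 15 → i=7, swap arr[7],arr[8] → 9 5 2 12 13 6 3 7 16 10 15
j=9: arr[9]=10 ≤ 15 → i=8, swap arr[8],arr[9] → 9 5 2 12 13 6 3 7 10 16 15
final swap arr[9],arr[10] → 9 5 2 12 13 6 3 7 10 15 16; return 9

9 5 2 12 13 6 3 7 10 15 16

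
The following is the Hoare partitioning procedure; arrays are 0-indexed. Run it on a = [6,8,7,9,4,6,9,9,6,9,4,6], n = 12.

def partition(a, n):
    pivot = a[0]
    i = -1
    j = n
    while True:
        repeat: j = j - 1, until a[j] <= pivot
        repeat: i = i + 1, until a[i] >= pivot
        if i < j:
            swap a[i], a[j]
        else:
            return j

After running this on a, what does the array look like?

pivot = a[0] = 6; i = -1, j = 12
j→11 (a[11]=6≤6), i→0 (a[0]=6≥6); i<j, swap → [6,8,7,9,4,6,9,9,6,9,4,6]
j→10 (a[10]=4≤6), i→1 (a[1]=8≥6); i<j, swap → [6,4,7,9,4,6,9,9,6,9,8,6]
j→8 (a[8]=6≤6), i→2 (a[2]=7≥6); i<j, swap → [6,4,6,9,4,6,9,9,7,9,8,6]
j→5 (a[5]=6≤6), i→3 (a[3]=9≥6); i<j, swap → [6,4,6,6,4,9,9,9,7,9,8,6]
j→4, i→5; i≥j, return j=4. a = [6,4,6,6,4,9,9,9,7,9,8,6]

[6,4,6,6,4,9,9,9,7,9,8,6]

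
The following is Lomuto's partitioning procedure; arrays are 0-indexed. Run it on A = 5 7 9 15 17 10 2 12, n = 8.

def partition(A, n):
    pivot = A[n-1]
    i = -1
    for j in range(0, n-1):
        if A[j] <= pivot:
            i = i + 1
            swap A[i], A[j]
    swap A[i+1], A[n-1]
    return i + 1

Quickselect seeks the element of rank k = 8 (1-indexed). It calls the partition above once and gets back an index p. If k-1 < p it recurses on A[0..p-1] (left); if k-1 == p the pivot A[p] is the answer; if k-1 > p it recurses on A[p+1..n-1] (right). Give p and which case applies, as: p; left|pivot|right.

pivot=12, i=-1
j=0: 5≤12, i=0, swap(0,0) ⇒ 5 7 9 15 17 10 2 12
j=1: 7≤12, i=1, swap(1,1) ⇒ 5 7 9 15 17 10 2 12
j=2: 9≤12, i=2, swap(2,2) ⇒ 5 7 9 15 17 10 2 12
j=3: 15>12, skip
j=4: 17>12, skip
j=5: 10≤12, i=3, swap(3,5) ⇒ 5 7 9 10 17 15 2 12
j=6: 2≤12, i=4, swap(4,6) ⇒ 5 7 9 10 2 15 17 12
swap(5,7) ⇒ 5 7 9 10 2 12 17 15; return 5
p = 5; k-1 = 7 > 5 ⇒ right

5; right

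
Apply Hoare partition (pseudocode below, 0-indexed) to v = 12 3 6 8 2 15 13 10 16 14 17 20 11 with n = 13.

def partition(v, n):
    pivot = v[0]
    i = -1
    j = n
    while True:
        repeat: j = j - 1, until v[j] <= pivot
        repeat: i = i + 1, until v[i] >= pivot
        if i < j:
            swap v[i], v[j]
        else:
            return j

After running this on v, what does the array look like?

pivot = v[0] = 12; i = -1, j = 13
j→12 (v[12]=11≤12), i→0 (v[0]=12≥12); i<j, swap → 11 3 6 8 2 15 13 10 16 14 17 20 12
j→7 (v[7]=10≤12), i→5 (v[5]=15≥12); i<j, swap → 11 3 6 8 2 10 13 15 16 14 17 20 12
j→5, i→6; i≥j, return j=5. v = 11 3 6 8 2 10 13 15 16 14 17 20 12

11 3 6 8 2 10 13 15 16 14 17 20 12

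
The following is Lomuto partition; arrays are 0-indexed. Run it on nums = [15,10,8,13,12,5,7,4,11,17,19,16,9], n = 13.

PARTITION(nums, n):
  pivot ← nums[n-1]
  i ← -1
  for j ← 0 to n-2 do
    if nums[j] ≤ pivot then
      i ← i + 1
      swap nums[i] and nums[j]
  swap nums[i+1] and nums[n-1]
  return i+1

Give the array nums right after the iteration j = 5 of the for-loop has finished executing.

pivot=9, i=-1
j=0: 15>9, skip
j=1: 10>9, skip
j=2: 8≤9, i=0, swap(0,2) ⇒ [8,10,15,13,12,5,7,4,11,17,19,16,9]
j=3: 13>9, skip
j=4: 12>9, skip
j=5: 5≤9, i=1, swap(1,5) ⇒ [8,5,15,13,12,10,7,4,11,17,19,16,9]
(after j=5) nums = [8,5,15,13,12,10,7,4,11,17,19,16,9]

[8,5,15,13,12,10,7,4,11,17,19,16,9]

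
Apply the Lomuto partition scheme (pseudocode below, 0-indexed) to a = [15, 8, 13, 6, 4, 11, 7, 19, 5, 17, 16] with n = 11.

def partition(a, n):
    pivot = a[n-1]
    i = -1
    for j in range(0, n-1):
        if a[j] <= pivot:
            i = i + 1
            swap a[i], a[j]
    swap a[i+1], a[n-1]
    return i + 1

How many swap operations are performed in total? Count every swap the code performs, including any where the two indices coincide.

pivot = a[10] = 16; i = -1
j=0: a[0]=15 ≤ 16 → i=0, swap a[0],a[0] (no change) → [15, 8, 13, 6, 4, 11, 7, 19, 5, 17, 16]
j=1: a[1]=8 ≤ 16 → i=1, swap a[1],a[1] (no change) → [15, 8, 13, 6, 4, 11, 7, 19, 5, 17, 16]
j=2: a[2]=13 ≤ 16 → i=2, swap a[2],a[2] (no change) → [15, 8, 13, 6, 4, 11, 7, 19, 5, 17, 16]
j=3: a[3]=6 ≤ 16 → i=3, swap a[3],a[3] (no change) → [15, 8, 13, 6, 4, 11, 7, 19, 5, 17, 16]
j=4: a[4]=4 ≤ 16 → i=4, swap a[4],a[4] (no change) → [15, 8, 13, 6, 4, 11, 7, 19, 5, 17, 16]
j=5: a[5]=11 ≤ 16 → i=5, swap a[5],a[5] (no change) → [15, 8, 13, 6, 4, 11, 7, 19, 5, 17, 16]
j=6: a[6]=7 ≤ 16 → i=6, swap a[6],a[6] (no change) → [15, 8, 13, 6, 4, 11, 7, 19, 5, 17, 16]
j=7: a[7]=19 > 16 → no swap
j=8: a[8]=5 ≤ 16 → i=7, swap a[7],a[8] → [15, 8, 13, 6, 4, 11, 7, 5, 19, 17, 16]
j=9: a[9]=17 > 16 → no swap
final swap a[8],a[10] → [15, 8, 13, 6, 4, 11, 7, 5, 16, 17, 19]; return 8

9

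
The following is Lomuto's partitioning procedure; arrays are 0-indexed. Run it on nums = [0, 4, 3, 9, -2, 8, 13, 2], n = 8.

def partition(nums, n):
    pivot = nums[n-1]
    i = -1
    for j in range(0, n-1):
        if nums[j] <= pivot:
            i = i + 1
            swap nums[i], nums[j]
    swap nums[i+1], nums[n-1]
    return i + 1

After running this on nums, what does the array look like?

[0, -2, 2, 9, 4, 8, 13, 3]

pivot=2, i=-1
j=0: 0≤2, i=0, swap(0,0) ⇒ [0, 4, 3, 9, -2, 8, 13, 2]
j=1: 4>2, skip
j=2: 3>2, skip
j=3: 9>2, skip
j=4: -2≤2, i=1, swap(1,4) ⇒ [0, -2, 3, 9, 4, 8, 13, 2]
j=5: 8>2, skip
j=6: 13>2, skip
swap(2,7) ⇒ [0, -2, 2, 9, 4, 8, 13, 3]; return 2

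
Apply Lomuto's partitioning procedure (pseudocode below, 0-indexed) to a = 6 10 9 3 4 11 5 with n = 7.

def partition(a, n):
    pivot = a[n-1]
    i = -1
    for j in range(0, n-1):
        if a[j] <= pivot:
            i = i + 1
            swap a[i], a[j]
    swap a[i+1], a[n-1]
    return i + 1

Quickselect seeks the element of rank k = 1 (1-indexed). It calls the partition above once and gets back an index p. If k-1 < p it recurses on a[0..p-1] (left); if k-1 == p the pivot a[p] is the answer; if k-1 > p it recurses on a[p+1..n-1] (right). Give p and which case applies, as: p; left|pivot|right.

pivot = a[6] = 5; i = -1
j=0: a[0]=6 > 5 → no swap
j=1: a[1]=10 > 5 → no swap
j=2: a[2]=9 > 5 → no swap
j=3: a[3]=3 ≤ 5 → i=0, swap a[0],a[3] → 3 10 9 6 4 11 5
j=4: a[4]=4 ≤ 5 → i=1, swap a[1],a[4] → 3 4 9 6 10 11 5
j=5: a[5]=11 > 5 → no swap
final swap a[2],a[6] → 3 4 5 6 10 11 9; return 2
p = 2; k-1 = 0 < 2 ⇒ left

2; left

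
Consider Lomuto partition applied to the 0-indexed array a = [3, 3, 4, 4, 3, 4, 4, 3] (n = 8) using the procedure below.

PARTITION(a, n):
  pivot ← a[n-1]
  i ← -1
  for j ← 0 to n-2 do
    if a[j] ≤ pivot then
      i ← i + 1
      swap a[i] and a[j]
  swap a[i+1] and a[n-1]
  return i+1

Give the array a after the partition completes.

pivot = a[7] = 3; i = -1
j=0: a[0]=3 ≤ 3 → i=0, swap a[0],a[0] (no change) → [3, 3, 4, 4, 3, 4, 4, 3]
j=1: a[1]=3 ≤ 3 → i=1, swap a[1],a[1] (no change) → [3, 3, 4, 4, 3, 4, 4, 3]
j=2: a[2]=4 > 3 → no swap
j=3: a[3]=4 > 3 → no swap
j=4: a[4]=3 ≤ 3 → i=2, swap a[2],a[4] → [3, 3, 3, 4, 4, 4, 4, 3]
j=5: a[5]=4 > 3 → no swap
j=6: a[6]=4 > 3 → no swap
final swap a[3],a[7] → [3, 3, 3, 3, 4, 4, 4, 4]; return 3

[3, 3, 3, 3, 4, 4, 4, 4]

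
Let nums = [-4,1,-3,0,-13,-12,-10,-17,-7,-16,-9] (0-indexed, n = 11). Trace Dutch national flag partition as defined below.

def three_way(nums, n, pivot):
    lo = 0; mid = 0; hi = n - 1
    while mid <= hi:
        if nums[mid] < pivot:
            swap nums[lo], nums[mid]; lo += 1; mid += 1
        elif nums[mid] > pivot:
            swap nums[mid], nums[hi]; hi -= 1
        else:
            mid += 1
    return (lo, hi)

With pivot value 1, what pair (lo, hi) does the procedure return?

(10, 10)

pivot = 1; lo=0, mid=0, hi=10
nums[mid]=-4<1: swap nums[0],nums[0]; lo=1,mid=1 → [-4,1,-3,0,-13,-12,-10,-17,-7,-16,-9]
nums[mid]=1=1: mid=2
nums[mid]=-3<1: swap nums[1],nums[2]; lo=2,mid=3 → [-4,-3,1,0,-13,-12,-10,-17,-7,-16,-9]
nums[mid]=0<1: swap nums[2],nums[3]; lo=3,mid=4 → [-4,-3,0,1,-13,-12,-10,-17,-7,-16,-9]
nums[mid]=-13<1: swap nums[3],nums[4]; lo=4,mid=5 → [-4,-3,0,-13,1,-12,-10,-17,-7,-16,-9]
nums[mid]=-12<1: swap nums[4],nums[5]; lo=5,mid=6 → [-4,-3,0,-13,-12,1,-10,-17,-7,-16,-9]
nums[mid]=-10<1: swap nums[5],nums[6]; lo=6,mid=7 → [-4,-3,0,-13,-12,-10,1,-17,-7,-16,-9]
nums[mid]=-17<1: swap nums[6],nums[7]; lo=7,mid=8 → [-4,-3,0,-13,-12,-10,-17,1,-7,-16,-9]
nums[mid]=-7<1: swap nums[7],nums[8]; lo=8,mid=9 → [-4,-3,0,-13,-12,-10,-17,-7,1,-16,-9]
nums[mid]=-16<1: swap nums[8],nums[9]; lo=9,mid=10 → [-4,-3,0,-13,-12,-10,-17,-7,-16,1,-9]
nums[mid]=-9<1: swap nums[9],nums[10]; lo=10,mid=11 → [-4,-3,0,-13,-12,-10,-17,-7,-16,-9,1]
end: lo=10, hi=10; nums = [-4,-3,0,-13,-12,-10,-17,-7,-16,-9,1]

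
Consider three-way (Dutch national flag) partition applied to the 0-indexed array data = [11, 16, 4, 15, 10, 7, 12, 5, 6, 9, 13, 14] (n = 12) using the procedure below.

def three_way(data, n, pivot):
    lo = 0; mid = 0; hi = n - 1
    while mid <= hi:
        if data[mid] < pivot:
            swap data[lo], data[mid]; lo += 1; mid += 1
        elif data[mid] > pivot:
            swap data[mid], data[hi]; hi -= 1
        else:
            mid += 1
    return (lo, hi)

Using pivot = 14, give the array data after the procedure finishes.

lo=0 mid=0 hi=11
11<14: swap(0,0), lo=1 mid=1 ⇒ [11, 16, 4, 15, 10, 7, 12, 5, 6, 9, 13, 14]
16>14: swap(1,11), hi=10 ⇒ [11, 14, 4, 15, 10, 7, 12, 5, 6, 9, 13, 16]
14=14: mid=2
4<14: swap(1,2), lo=2 mid=3 ⇒ [11, 4, 14, 15, 10, 7, 12, 5, 6, 9, 13, 16]
15>14: swap(3,10), hi=9 ⇒ [11, 4, 14, 13, 10, 7, 12, 5, 6, 9, 15, 16]
13<14: swap(2,3), lo=3 mid=4 ⇒ [11, 4, 13, 14, 10, 7, 12, 5, 6, 9, 15, 16]
10<14: swap(3,4), lo=4 mid=5 ⇒ [11, 4, 13, 10, 14, 7, 12, 5, 6, 9, 15, 16]
7<14: swap(4,5), lo=5 mid=6 ⇒ [11, 4, 13, 10, 7, 14, 12, 5, 6, 9, 15, 16]
12<14: swap(5,6), lo=6 mid=7 ⇒ [11, 4, 13, 10, 7, 12, 14, 5, 6, 9, 15, 16]
5<14: swap(6,7), lo=7 mid=8 ⇒ [11, 4, 13, 10, 7, 12, 5, 14, 6, 9, 15, 16]
6<14: swap(7,8), lo=8 mid=9 ⇒ [11, 4, 13, 10, 7, 12, 5, 6, 14, 9, 15, 16]
9<14: swap(8,9), lo=9 mid=10 ⇒ [11, 4, 13, 10, 7, 12, 5, 6, 9, 14, 15, 16]
done. lo=9 hi=9; data=[11, 4, 13, 10, 7, 12, 5, 6, 9, 14, 15, 16]

[11, 4, 13, 10, 7, 12, 5, 6, 9, 14, 15, 16]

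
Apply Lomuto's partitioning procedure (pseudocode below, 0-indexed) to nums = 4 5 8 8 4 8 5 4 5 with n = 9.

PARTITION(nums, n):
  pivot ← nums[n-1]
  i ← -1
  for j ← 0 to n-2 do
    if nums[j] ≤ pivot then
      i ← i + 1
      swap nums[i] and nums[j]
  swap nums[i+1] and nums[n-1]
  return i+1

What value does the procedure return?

5

pivot = nums[8] = 5; i = -1
j=0: nums[0]=4 ≤ 5 → i=0, swap nums[0],nums[0] (no change) → 4 5 8 8 4 8 5 4 5
j=1: nums[1]=5 ≤ 5 → i=1, swap nums[1],nums[1] (no change) → 4 5 8 8 4 8 5 4 5
j=2: nums[2]=8 > 5 → no swap
j=3: nums[3]=8 > 5 → no swap
j=4: nums[4]=4 ≤ 5 → i=2, swap nums[2],nums[4] → 4 5 4 8 8 8 5 4 5
j=5: nums[5]=8 > 5 → no swap
j=6: nums[6]=5 ≤ 5 → i=3, swap nums[3],nums[6] → 4 5 4 5 8 8 8 4 5
j=7: nums[7]=4 ≤ 5 → i=4, swap nums[4],nums[7] → 4 5 4 5 4 8 8 8 5
final swap nums[5],nums[8] → 4 5 4 5 4 5 8 8 8; return 5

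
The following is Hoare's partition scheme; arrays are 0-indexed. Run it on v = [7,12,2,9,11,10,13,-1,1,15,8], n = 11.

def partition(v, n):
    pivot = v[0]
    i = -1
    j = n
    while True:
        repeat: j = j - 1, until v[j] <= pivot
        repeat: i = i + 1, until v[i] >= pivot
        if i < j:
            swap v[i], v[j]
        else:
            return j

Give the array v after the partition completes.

pivot=7
j stops at 8 (1), i stops at 0 (7); swap ⇒ [1,12,2,9,11,10,13,-1,7,15,8]
j stops at 7 (-1), i stops at 1 (12); swap ⇒ [1,-1,2,9,11,10,13,12,7,15,8]
j stops at 2, i stops at 3; i≥j ⇒ return 2. v=[1,-1,2,9,11,10,13,12,7,15,8]

[1,-1,2,9,11,10,13,12,7,15,8]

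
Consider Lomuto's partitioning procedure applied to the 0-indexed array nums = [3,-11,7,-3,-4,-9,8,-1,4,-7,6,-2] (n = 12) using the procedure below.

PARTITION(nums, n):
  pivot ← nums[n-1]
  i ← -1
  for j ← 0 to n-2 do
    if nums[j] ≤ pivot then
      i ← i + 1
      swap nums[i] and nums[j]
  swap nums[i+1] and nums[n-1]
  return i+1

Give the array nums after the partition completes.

pivot=-2, i=-1
j=0: 3>-2, skip
j=1: -11≤-2, i=0, swap(0,1) ⇒ [-11,3,7,-3,-4,-9,8,-1,4,-7,6,-2]
j=2: 7>-2, skip
j=3: -3≤-2, i=1, swap(1,3) ⇒ [-11,-3,7,3,-4,-9,8,-1,4,-7,6,-2]
j=4: -4≤-2, i=2, swap(2,4) ⇒ [-11,-3,-4,3,7,-9,8,-1,4,-7,6,-2]
j=5: -9≤-2, i=3, swap(3,5) ⇒ [-11,-3,-4,-9,7,3,8,-1,4,-7,6,-2]
j=6: 8>-2, skip
j=7: -1>-2, skip
j=8: 4>-2, skip
j=9: -7≤-2, i=4, swap(4,9) ⇒ [-11,-3,-4,-9,-7,3,8,-1,4,7,6,-2]
j=10: 6>-2, skip
swap(5,11) ⇒ [-11,-3,-4,-9,-7,-2,8,-1,4,7,6,3]; return 5

[-11,-3,-4,-9,-7,-2,8,-1,4,7,6,3]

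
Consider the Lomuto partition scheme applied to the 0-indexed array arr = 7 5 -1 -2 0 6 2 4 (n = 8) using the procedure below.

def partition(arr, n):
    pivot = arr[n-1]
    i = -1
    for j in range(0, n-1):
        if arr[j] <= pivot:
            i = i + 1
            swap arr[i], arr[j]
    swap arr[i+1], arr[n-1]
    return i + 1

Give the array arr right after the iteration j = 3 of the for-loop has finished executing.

-1 -2 7 5 0 6 2 4

pivot = arr[7] = 4; i = -1
j=0: arr[0]=7 > 4 → no swap
j=1: arr[1]=5 > 4 → no swap
j=2: arr[2]=-1 ≤ 4 → i=0, swap arr[0],arr[2] → -1 5 7 -2 0 6 2 4
j=3: arr[3]=-2 ≤ 4 → i=1, swap arr[1],arr[3] → -1 -2 7 5 0 6 2 4
(after j=3) arr = -1 -2 7 5 0 6 2 4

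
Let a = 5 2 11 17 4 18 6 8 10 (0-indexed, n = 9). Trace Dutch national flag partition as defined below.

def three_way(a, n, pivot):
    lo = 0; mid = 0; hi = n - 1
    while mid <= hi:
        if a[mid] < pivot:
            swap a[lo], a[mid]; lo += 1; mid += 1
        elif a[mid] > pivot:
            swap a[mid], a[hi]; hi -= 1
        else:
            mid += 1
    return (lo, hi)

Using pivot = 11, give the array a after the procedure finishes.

pivot = 11; lo=0, mid=0, hi=8
a[mid]=5<11: swap a[0],a[0]; lo=1,mid=1 → 5 2 11 17 4 18 6 8 10
a[mid]=2<11: swap a[1],a[1]; lo=2,mid=2 → 5 2 11 17 4 18 6 8 10
a[mid]=11=11: mid=3
a[mid]=17>11: swap a[3],a[8]; hi=7 → 5 2 11 10 4 18 6 8 17
a[mid]=10<11: swap a[2],a[3]; lo=3,mid=4 → 5 2 10 11 4 18 6 8 17
a[mid]=4<11: swap a[3],a[4]; lo=4,mid=5 → 5 2 10 4 11 18 6 8 17
a[mid]=18>11: swap a[5],a[7]; hi=6 → 5 2 10 4 11 8 6 18 17
a[mid]=8<11: swap a[4],a[5]; lo=5,mid=6 → 5 2 10 4 8 11 6 18 17
a[mid]=6<11: swap a[5],a[6]; lo=6,mid=7 → 5 2 10 4 8 6 11 18 17
end: lo=6, hi=6; a = 5 2 10 4 8 6 11 18 17

5 2 10 4 8 6 11 18 17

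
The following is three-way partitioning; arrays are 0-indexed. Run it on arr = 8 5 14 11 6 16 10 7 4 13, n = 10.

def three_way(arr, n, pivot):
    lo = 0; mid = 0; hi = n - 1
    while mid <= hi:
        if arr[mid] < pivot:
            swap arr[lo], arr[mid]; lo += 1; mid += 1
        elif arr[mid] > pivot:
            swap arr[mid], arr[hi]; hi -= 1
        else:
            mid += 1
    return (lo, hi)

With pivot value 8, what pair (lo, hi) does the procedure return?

(4, 4)

lo=0 mid=0 hi=9
8=8: mid=1
5<8: swap(0,1), lo=1 mid=2 ⇒ 5 8 14 11 6 16 10 7 4 13
14>8: swap(2,9), hi=8 ⇒ 5 8 13 11 6 16 10 7 4 14
13>8: swap(2,8), hi=7 ⇒ 5 8 4 11 6 16 10 7 13 14
4<8: swap(1,2), lo=2 mid=3 ⇒ 5 4 8 11 6 16 10 7 13 14
11>8: swap(3,7), hi=6 ⇒ 5 4 8 7 6 16 10 11 13 14
7<8: swap(2,3), lo=3 mid=4 ⇒ 5 4 7 8 6 16 10 11 13 14
6<8: swap(3,4), lo=4 mid=5 ⇒ 5 4 7 6 8 16 10 11 13 14
16>8: swap(5,6), hi=5 ⇒ 5 4 7 6 8 10 16 11 13 14
10>8: swap(5,5), hi=4 ⇒ 5 4 7 6 8 10 16 11 13 14
done. lo=4 hi=4; arr=5 4 7 6 8 10 16 11 13 14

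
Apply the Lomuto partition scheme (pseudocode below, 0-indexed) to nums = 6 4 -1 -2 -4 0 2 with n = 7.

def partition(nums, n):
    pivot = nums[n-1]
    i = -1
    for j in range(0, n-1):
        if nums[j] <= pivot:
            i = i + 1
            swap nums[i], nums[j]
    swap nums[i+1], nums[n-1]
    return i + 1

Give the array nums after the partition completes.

pivot=2, i=-1
j=0: 6>2, skip
j=1: 4>2, skip
j=2: -1≤2, i=0, swap(0,2) ⇒ -1 4 6 -2 -4 0 2
j=3: -2≤2, i=1, swap(1,3) ⇒ -1 -2 6 4 -4 0 2
j=4: -4≤2, i=2, swap(2,4) ⇒ -1 -2 -4 4 6 0 2
j=5: 0≤2, i=3, swap(3,5) ⇒ -1 -2 -4 0 6 4 2
swap(4,6) ⇒ -1 -2 -4 0 2 4 6; return 4

-1 -2 -4 0 2 4 6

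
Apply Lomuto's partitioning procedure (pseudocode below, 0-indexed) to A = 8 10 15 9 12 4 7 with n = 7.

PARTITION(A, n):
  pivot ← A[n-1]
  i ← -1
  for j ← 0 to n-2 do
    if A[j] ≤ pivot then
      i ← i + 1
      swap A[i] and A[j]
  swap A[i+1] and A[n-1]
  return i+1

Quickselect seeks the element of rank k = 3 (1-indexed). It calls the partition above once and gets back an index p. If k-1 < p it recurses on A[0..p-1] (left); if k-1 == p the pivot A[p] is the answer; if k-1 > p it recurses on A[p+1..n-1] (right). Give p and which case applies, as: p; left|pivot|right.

1; right

pivot = A[6] = 7; i = -1
j=0: A[0]=8 > 7 → no swap
j=1: A[1]=10 > 7 → no swap
j=2: A[2]=15 > 7 → no swap
j=3: A[3]=9 > 7 → no swap
j=4: A[4]=12 > 7 → no swap
j=5: A[5]=4 ≤ 7 → i=0, swap A[0],A[5] → 4 10 15 9 12 8 7
final swap A[1],A[6] → 4 7 15 9 12 8 10; return 1
p = 1; k-1 = 2 > 1 ⇒ right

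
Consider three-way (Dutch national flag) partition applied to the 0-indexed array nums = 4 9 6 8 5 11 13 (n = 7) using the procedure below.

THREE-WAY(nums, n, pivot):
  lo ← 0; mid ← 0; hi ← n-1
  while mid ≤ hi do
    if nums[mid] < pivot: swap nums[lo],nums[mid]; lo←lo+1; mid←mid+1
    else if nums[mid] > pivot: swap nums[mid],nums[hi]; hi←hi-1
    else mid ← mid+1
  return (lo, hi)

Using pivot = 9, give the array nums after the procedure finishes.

4 6 8 5 9 13 11

lo=0 mid=0 hi=6
4<9: swap(0,0), lo=1 mid=1 ⇒ 4 9 6 8 5 11 13
9=9: mid=2
6<9: swap(1,2), lo=2 mid=3 ⇒ 4 6 9 8 5 11 13
8<9: swap(2,3), lo=3 mid=4 ⇒ 4 6 8 9 5 11 13
5<9: swap(3,4), lo=4 mid=5 ⇒ 4 6 8 5 9 11 13
11>9: swap(5,6), hi=5 ⇒ 4 6 8 5 9 13 11
13>9: swap(5,5), hi=4 ⇒ 4 6 8 5 9 13 11
done. lo=4 hi=4; nums=4 6 8 5 9 13 11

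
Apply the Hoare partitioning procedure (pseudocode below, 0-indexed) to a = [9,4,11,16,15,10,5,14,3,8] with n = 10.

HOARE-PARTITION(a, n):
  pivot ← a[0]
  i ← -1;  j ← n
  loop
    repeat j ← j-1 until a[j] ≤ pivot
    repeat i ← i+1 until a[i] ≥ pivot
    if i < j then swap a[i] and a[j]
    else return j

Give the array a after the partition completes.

pivot = a[0] = 9; i = -1, j = 10
j→9 (a[9]=8≤9), i→0 (a[0]=9≥9); i<j, swap → [8,4,11,16,15,10,5,14,3,9]
j→8 (a[8]=3≤9), i→2 (a[2]=11≥9); i<j, swap → [8,4,3,16,15,10,5,14,11,9]
j→6 (a[6]=5≤9), i→3 (a[3]=16≥9); i<j, swap → [8,4,3,5,15,10,16,14,11,9]
j→3, i→4; i≥j, return j=3. a = [8,4,3,5,15,10,16,14,11,9]

[8,4,3,5,15,10,16,14,11,9]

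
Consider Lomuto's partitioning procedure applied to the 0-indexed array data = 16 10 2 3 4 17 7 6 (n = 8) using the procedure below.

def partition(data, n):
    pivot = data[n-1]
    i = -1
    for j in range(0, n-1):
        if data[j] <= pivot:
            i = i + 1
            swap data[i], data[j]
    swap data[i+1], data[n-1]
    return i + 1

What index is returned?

pivot=6, i=-1
j=0: 16>6, skip
j=1: 10>6, skip
j=2: 2≤6, i=0, swap(0,2) ⇒ 2 10 16 3 4 17 7 6
j=3: 3≤6, i=1, swap(1,3) ⇒ 2 3 16 10 4 17 7 6
j=4: 4≤6, i=2, swap(2,4) ⇒ 2 3 4 10 16 17 7 6
j=5: 17>6, skip
j=6: 7>6, skip
swap(3,7) ⇒ 2 3 4 6 16 17 7 10; return 3

3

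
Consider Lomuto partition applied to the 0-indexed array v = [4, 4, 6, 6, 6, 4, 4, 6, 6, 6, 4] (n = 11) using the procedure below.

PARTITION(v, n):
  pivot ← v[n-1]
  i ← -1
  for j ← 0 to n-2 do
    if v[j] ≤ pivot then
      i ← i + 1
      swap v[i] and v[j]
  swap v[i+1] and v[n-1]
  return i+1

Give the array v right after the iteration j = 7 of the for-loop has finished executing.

[4, 4, 4, 4, 6, 6, 6, 6, 6, 6, 4]

pivot = v[10] = 4; i = -1
j=0: v[0]=4 ≤ 4 → i=0, swap v[0],v[0] (no change) → [4, 4, 6, 6, 6, 4, 4, 6, 6, 6, 4]
j=1: v[1]=4 ≤ 4 → i=1, swap v[1],v[1] (no change) → [4, 4, 6, 6, 6, 4, 4, 6, 6, 6, 4]
j=2: v[2]=6 > 4 → no swap
j=3: v[3]=6 > 4 → no swap
j=4: v[4]=6 > 4 → no swap
j=5: v[5]=4 ≤ 4 → i=2, swap v[2],v[5] → [4, 4, 4, 6, 6, 6, 4, 6, 6, 6, 4]
j=6: v[6]=4 ≤ 4 → i=3, swap v[3],v[6] → [4, 4, 4, 4, 6, 6, 6, 6, 6, 6, 4]
j=7: v[7]=6 > 4 → no swap
(after j=7) v = [4, 4, 4, 4, 6, 6, 6, 6, 6, 6, 4]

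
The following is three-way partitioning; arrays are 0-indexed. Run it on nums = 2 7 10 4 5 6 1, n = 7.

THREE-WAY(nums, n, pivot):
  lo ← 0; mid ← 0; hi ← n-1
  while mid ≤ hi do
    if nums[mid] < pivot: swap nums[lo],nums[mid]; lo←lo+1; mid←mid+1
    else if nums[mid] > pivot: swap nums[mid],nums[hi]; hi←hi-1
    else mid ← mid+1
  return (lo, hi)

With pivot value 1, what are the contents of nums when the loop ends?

1 10 4 5 6 7 2

pivot = 1; lo=0, mid=0, hi=6
nums[mid]=2>1: swap nums[0],nums[6]; hi=5 → 1 7 10 4 5 6 2
nums[mid]=1=1: mid=1
nums[mid]=7>1: swap nums[1],nums[5]; hi=4 → 1 6 10 4 5 7 2
nums[mid]=6>1: swap nums[1],nums[4]; hi=3 → 1 5 10 4 6 7 2
nums[mid]=5>1: swap nums[1],nums[3]; hi=2 → 1 4 10 5 6 7 2
nums[mid]=4>1: swap nums[1],nums[2]; hi=1 → 1 10 4 5 6 7 2
nums[mid]=10>1: swap nums[1],nums[1]; hi=0 → 1 10 4 5 6 7 2
end: lo=0, hi=0; nums = 1 10 4 5 6 7 2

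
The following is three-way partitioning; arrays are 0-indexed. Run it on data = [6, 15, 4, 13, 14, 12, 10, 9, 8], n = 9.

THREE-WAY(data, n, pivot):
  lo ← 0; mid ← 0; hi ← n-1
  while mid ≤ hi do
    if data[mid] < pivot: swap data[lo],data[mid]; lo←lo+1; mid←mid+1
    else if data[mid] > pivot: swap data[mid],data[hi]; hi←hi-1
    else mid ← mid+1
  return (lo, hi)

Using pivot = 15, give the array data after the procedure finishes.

lo=0 mid=0 hi=8
6<15: swap(0,0), lo=1 mid=1 ⇒ [6, 15, 4, 13, 14, 12, 10, 9, 8]
15=15: mid=2
4<15: swap(1,2), lo=2 mid=3 ⇒ [6, 4, 15, 13, 14, 12, 10, 9, 8]
13<15: swap(2,3), lo=3 mid=4 ⇒ [6, 4, 13, 15, 14, 12, 10, 9, 8]
14<15: swap(3,4), lo=4 mid=5 ⇒ [6, 4, 13, 14, 15, 12, 10, 9, 8]
12<15: swap(4,5), lo=5 mid=6 ⇒ [6, 4, 13, 14, 12, 15, 10, 9, 8]
10<15: swap(5,6), lo=6 mid=7 ⇒ [6, 4, 13, 14, 12, 10, 15, 9, 8]
9<15: swap(6,7), lo=7 mid=8 ⇒ [6, 4, 13, 14, 12, 10, 9, 15, 8]
8<15: swap(7,8), lo=8 mid=9 ⇒ [6, 4, 13, 14, 12, 10, 9, 8, 15]
done. lo=8 hi=8; data=[6, 4, 13, 14, 12, 10, 9, 8, 15]

[6, 4, 13, 14, 12, 10, 9, 8, 15]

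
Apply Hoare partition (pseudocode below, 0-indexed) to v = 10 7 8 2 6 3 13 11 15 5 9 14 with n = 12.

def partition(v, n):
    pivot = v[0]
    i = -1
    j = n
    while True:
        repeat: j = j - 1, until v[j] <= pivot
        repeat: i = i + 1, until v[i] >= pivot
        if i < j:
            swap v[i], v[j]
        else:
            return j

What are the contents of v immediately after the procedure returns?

pivot=10
j stops at 10 (9), i stops at 0 (10); swap ⇒ 9 7 8 2 6 3 13 11 15 5 10 14
j stops at 9 (5), i stops at 6 (13); swap ⇒ 9 7 8 2 6 3 5 11 15 13 10 14
j stops at 6, i stops at 7; i≥j ⇒ return 6. v=9 7 8 2 6 3 5 11 15 13 10 14

9 7 8 2 6 3 5 11 15 13 10 14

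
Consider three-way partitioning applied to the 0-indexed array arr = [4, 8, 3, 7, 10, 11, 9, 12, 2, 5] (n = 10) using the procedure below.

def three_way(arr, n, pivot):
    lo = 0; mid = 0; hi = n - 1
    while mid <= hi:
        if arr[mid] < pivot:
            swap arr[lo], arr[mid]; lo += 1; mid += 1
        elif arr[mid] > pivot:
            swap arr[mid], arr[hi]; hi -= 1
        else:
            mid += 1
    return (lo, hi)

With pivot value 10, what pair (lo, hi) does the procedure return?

lo=0 mid=0 hi=9
4<10: swap(0,0), lo=1 mid=1 ⇒ [4, 8, 3, 7, 10, 11, 9, 12, 2, 5]
8<10: swap(1,1), lo=2 mid=2 ⇒ [4, 8, 3, 7, 10, 11, 9, 12, 2, 5]
3<10: swap(2,2), lo=3 mid=3 ⇒ [4, 8, 3, 7, 10, 11, 9, 12, 2, 5]
7<10: swap(3,3), lo=4 mid=4 ⇒ [4, 8, 3, 7, 10, 11, 9, 12, 2, 5]
10=10: mid=5
11>10: swap(5,9), hi=8 ⇒ [4, 8, 3, 7, 10, 5, 9, 12, 2, 11]
5<10: swap(4,5), lo=5 mid=6 ⇒ [4, 8, 3, 7, 5, 10, 9, 12, 2, 11]
9<10: swap(5,6), lo=6 mid=7 ⇒ [4, 8, 3, 7, 5, 9, 10, 12, 2, 11]
12>10: swap(7,8), hi=7 ⇒ [4, 8, 3, 7, 5, 9, 10, 2, 12, 11]
2<10: swap(6,7), lo=7 mid=8 ⇒ [4, 8, 3, 7, 5, 9, 2, 10, 12, 11]
done. lo=7 hi=7; arr=[4, 8, 3, 7, 5, 9, 2, 10, 12, 11]

(7, 7)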